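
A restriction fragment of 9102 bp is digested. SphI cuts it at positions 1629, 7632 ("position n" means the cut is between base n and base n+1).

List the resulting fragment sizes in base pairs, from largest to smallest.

Linear molecule, 2 cuts → 3 fragments:
  1629 − 0 = 1629 bp
  7632 − 1629 = 6003 bp
  9102 − 7632 = 1470 bp
Sorted largest to smallest: 6003, 1629, 1470 bp.

6003, 1629, 1470 bp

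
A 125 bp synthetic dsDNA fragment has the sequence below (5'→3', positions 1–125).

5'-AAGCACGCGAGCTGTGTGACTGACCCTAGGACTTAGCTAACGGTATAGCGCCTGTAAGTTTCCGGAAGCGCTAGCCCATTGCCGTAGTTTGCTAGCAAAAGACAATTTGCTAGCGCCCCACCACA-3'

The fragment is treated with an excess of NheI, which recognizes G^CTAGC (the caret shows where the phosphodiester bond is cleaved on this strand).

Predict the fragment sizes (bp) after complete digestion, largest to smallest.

NheI sites (GCTAGC) start at positions 70, 91, 109.
NheI cuts after the first base of each site, so after positions 70, 91, 109.
Linear molecule, 3 cuts → 4 fragments:
  1–70 → 70 bp
  71–91 → 21 bp
  92–109 → 18 bp
  110–125 → 16 bp
Sorted largest to smallest: 70, 21, 18, 16 bp.

70, 21, 18, 16 bp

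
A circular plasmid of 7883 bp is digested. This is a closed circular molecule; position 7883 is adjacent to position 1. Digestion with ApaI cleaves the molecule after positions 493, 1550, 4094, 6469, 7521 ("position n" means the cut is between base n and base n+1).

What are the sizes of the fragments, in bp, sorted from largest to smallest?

2544, 2375, 1057, 1052, 855 bp

Circular molecule, 5 cuts → 5 fragments:
  1550 − 493 = 1057 bp
  4094 − 1550 = 2544 bp
  6469 − 4094 = 2375 bp
  7521 − 6469 = 1052 bp
  wrap: 7883 − 7521 + 493 = 855 bp
Sorted largest to smallest: 2544, 2375, 1057, 1052, 855 bp.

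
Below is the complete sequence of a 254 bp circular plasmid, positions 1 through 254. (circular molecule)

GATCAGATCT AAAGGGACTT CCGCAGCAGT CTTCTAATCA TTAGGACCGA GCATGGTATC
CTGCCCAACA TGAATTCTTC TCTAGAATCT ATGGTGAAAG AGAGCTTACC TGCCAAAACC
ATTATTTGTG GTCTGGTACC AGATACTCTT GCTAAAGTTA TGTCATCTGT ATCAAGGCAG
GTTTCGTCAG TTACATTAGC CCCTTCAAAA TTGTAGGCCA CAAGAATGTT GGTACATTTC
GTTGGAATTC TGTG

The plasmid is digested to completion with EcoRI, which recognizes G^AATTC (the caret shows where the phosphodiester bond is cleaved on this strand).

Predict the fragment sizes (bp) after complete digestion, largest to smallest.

173, 81 bp

EcoRI sites (GAATTC) start at positions 72, 245.
EcoRI cuts after the first base of each site, so after positions 72, 245.
Circular molecule, 2 cuts → 2 fragments:
  73–245 → 173 bp
  246–254 then 1–72 → 9 + 72 = 81 bp
Sorted largest to smallest: 173, 81 bp.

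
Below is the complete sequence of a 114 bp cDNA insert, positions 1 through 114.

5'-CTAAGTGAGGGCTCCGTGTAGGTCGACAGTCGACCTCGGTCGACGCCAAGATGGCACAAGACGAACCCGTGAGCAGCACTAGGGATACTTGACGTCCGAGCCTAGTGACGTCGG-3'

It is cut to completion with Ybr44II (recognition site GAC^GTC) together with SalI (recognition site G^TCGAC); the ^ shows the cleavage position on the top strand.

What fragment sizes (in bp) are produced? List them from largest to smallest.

54, 22, 16, 10, 7, 5 bp

Ybr44II sites (GACGTC) start at positions 91, 107.
Ybr44II cuts after base 3 of each site, so after positions 93, 109.
SalI sites (GTCGAC) start at positions 22, 29, 39.
SalI cuts after the first base of each site, so after positions 22, 29, 39.
Combined cut positions: 22, 29, 39, 93, 109.
Linear molecule, 5 cuts → 6 fragments:
  1–22 → 22 bp
  23–29 → 7 bp
  30–39 → 10 bp
  40–93 → 54 bp
  94–109 → 16 bp
  110–114 → 5 bp
Sorted largest to smallest: 54, 22, 16, 10, 7, 5 bp.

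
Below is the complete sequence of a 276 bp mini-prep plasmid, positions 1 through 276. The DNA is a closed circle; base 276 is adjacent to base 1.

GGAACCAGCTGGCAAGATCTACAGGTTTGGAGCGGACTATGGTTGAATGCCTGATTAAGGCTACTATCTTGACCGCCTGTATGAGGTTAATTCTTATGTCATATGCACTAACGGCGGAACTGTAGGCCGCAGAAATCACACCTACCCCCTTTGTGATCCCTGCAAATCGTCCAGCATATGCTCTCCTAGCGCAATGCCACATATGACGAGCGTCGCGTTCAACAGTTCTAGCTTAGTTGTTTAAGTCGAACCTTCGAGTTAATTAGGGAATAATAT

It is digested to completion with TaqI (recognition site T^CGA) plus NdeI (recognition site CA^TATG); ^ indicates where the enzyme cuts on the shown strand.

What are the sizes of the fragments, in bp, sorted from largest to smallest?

TaqI sites (TCGA) start at positions 246, 254.
TaqI cuts after the first base of each site, so after positions 246, 254.
NdeI sites (CATATG) start at positions 100, 175, 200.
NdeI cuts after base 2 of each site, so after positions 101, 176, 201.
Combined cut positions: 101, 176, 201, 246, 254.
Circular molecule, 5 cuts → 5 fragments:
  102–176 → 75 bp
  177–201 → 25 bp
  202–246 → 45 bp
  247–254 → 8 bp
  255–276 then 1–101 → 22 + 101 = 123 bp
Sorted largest to smallest: 123, 75, 45, 25, 8 bp.

123, 75, 45, 25, 8 bp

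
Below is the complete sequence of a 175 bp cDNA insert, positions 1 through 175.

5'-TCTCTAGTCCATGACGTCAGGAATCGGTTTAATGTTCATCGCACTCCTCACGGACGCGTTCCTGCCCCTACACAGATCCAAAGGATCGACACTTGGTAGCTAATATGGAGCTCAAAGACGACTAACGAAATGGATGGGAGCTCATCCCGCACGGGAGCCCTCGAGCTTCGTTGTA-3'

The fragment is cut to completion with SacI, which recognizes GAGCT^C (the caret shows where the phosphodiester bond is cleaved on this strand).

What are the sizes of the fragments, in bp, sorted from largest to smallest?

112, 33, 30 bp

SacI sites (GAGCTC) start at positions 108, 138.
SacI cuts after base 5 of each site (before the last base), so after positions 112, 142.
Linear molecule, 2 cuts → 3 fragments:
  1–112 → 112 bp
  113–142 → 30 bp
  143–175 → 33 bp
Sorted largest to smallest: 112, 33, 30 bp.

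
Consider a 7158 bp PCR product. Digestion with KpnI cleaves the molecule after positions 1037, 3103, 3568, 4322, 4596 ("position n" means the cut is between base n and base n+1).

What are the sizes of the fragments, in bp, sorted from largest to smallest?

Linear molecule, 5 cuts → 6 fragments:
  1037 − 0 = 1037 bp
  3103 − 1037 = 2066 bp
  3568 − 3103 = 465 bp
  4322 − 3568 = 754 bp
  4596 − 4322 = 274 bp
  7158 − 4596 = 2562 bp
Sorted largest to smallest: 2562, 2066, 1037, 754, 465, 274 bp.

2562, 2066, 1037, 754, 465, 274 bp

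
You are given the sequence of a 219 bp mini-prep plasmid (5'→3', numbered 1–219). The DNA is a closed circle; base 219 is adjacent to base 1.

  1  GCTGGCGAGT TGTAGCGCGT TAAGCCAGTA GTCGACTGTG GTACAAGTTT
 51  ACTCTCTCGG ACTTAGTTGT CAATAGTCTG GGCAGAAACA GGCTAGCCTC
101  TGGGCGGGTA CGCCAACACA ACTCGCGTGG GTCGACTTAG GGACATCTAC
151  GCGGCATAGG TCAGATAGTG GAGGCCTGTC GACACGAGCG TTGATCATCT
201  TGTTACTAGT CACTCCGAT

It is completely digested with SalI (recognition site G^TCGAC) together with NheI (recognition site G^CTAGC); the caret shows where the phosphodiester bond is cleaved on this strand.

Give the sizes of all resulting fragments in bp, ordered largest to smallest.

SalI sites (GTCGAC) start at positions 31, 131, 178.
SalI cuts after the first base of each site, so after positions 31, 131, 178.
The NheI site (GCTAGC) starts at position 92.
NheI cuts after the first base of each site, so after position 92.
Combined cut positions: 31, 92, 131, 178.
Circular molecule, 4 cuts → 4 fragments:
  32–92 → 61 bp
  93–131 → 39 bp
  132–178 → 47 bp
  179–219 then 1–31 → 41 + 31 = 72 bp
Sorted largest to smallest: 72, 61, 47, 39 bp.

72, 61, 47, 39 bp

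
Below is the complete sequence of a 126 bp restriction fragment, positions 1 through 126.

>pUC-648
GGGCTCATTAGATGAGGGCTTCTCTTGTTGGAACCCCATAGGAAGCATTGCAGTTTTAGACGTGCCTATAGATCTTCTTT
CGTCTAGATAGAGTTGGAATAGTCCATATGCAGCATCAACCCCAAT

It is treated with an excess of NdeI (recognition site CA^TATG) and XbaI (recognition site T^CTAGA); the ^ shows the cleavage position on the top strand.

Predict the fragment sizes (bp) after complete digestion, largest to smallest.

83, 23, 20 bp

The NdeI site (CATATG) starts at position 105.
NdeI cuts after base 2 of each site, so after position 106.
The XbaI site (TCTAGA) starts at position 83.
XbaI cuts after the first base of each site, so after position 83.
Combined cut positions: 83, 106.
Linear molecule, 2 cuts → 3 fragments:
  1–83 → 83 bp
  84–106 → 23 bp
  107–126 → 20 bp
Sorted largest to smallest: 83, 23, 20 bp.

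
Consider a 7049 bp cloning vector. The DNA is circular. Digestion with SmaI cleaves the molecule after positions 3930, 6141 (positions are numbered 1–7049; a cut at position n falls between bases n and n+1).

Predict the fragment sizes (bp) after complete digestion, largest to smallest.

Circular molecule, 2 cuts → 2 fragments:
  6141 − 3930 = 2211 bp
  wrap: 7049 − 6141 + 3930 = 4838 bp
Sorted largest to smallest: 4838, 2211 bp.

4838, 2211 bp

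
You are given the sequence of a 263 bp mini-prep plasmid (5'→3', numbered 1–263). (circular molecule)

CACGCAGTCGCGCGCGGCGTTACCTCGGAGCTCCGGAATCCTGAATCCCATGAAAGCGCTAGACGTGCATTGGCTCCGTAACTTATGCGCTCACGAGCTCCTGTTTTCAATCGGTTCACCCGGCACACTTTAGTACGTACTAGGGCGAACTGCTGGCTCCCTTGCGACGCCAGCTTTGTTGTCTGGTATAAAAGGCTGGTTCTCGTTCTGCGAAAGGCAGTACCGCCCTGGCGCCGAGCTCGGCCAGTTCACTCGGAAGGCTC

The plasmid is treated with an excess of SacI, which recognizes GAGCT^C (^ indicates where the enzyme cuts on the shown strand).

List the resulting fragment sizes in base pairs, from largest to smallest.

SacI sites (GAGCTC) start at positions 28, 95, 236.
SacI cuts after base 5 of each site (before the last base), so after positions 32, 99, 240.
Circular molecule, 3 cuts → 3 fragments:
  33–99 → 67 bp
  100–240 → 141 bp
  241–263 then 1–32 → 23 + 32 = 55 bp
Sorted largest to smallest: 141, 67, 55 bp.

141, 67, 55 bp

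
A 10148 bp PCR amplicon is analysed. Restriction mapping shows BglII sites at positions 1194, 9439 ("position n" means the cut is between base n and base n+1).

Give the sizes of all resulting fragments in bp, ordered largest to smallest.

8245, 1194, 709 bp

Linear molecule, 2 cuts → 3 fragments:
  1194 − 0 = 1194 bp
  9439 − 1194 = 8245 bp
  10148 − 9439 = 709 bp
Sorted largest to smallest: 8245, 1194, 709 bp.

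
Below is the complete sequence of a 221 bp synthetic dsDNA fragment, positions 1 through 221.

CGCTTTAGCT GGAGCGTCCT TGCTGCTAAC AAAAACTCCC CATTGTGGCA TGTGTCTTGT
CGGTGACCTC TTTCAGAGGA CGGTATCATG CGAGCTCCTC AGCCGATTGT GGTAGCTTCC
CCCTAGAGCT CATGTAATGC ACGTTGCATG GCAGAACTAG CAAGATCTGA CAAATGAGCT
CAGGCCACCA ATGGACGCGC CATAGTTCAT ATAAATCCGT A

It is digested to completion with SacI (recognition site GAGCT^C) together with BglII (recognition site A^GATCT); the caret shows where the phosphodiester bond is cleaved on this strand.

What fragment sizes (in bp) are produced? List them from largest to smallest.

SacI sites (GAGCTC) start at positions 92, 126, 176.
SacI cuts after base 5 of each site (before the last base), so after positions 96, 130, 180.
The BglII site (AGATCT) starts at position 163.
BglII cuts after the first base of each site, so after position 163.
Combined cut positions: 96, 130, 163, 180.
Linear molecule, 4 cuts → 5 fragments:
  1–96 → 96 bp
  97–130 → 34 bp
  131–163 → 33 bp
  164–180 → 17 bp
  181–221 → 41 bp
Sorted largest to smallest: 96, 41, 34, 33, 17 bp.

96, 41, 34, 33, 17 bp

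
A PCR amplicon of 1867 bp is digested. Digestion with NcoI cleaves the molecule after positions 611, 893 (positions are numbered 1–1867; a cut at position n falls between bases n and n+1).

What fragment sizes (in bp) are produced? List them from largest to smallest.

Linear molecule, 2 cuts → 3 fragments:
  611 − 0 = 611 bp
  893 − 611 = 282 bp
  1867 − 893 = 974 bp
Sorted largest to smallest: 974, 611, 282 bp.

974, 611, 282 bp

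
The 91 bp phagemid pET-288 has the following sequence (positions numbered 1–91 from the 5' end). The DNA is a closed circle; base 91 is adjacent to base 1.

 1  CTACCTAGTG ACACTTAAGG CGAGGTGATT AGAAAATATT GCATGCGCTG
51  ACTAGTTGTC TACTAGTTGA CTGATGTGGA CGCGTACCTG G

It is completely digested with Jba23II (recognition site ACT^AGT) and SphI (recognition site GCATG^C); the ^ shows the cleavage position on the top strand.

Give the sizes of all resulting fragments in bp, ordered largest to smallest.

72, 11, 8 bp

Jba23II sites (ACTAGT) start at positions 51, 62.
Jba23II cuts after base 3 of each site, so after positions 53, 64.
The SphI site (GCATGC) starts at position 41.
SphI cuts after base 5 of each site (before the last base), so after position 45.
Combined cut positions: 45, 53, 64.
Circular molecule, 3 cuts → 3 fragments:
  46–53 → 8 bp
  54–64 → 11 bp
  65–91 then 1–45 → 27 + 45 = 72 bp
Sorted largest to smallest: 72, 11, 8 bp.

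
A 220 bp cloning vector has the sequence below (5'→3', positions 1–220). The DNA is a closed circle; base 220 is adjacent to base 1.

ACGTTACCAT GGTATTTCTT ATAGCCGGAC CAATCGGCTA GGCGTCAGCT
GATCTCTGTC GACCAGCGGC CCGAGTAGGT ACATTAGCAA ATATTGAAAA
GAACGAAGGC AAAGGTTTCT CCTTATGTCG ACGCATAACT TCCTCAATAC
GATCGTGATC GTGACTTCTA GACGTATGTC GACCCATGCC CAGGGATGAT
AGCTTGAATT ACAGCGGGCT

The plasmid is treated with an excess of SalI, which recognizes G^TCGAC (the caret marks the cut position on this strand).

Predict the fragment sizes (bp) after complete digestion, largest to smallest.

SalI sites (GTCGAC) start at positions 58, 127, 178.
SalI cuts after the first base of each site, so after positions 58, 127, 178.
Circular molecule, 3 cuts → 3 fragments:
  59–127 → 69 bp
  128–178 → 51 bp
  179–220 then 1–58 → 42 + 58 = 100 bp
Sorted largest to smallest: 100, 69, 51 bp.

100, 69, 51 bp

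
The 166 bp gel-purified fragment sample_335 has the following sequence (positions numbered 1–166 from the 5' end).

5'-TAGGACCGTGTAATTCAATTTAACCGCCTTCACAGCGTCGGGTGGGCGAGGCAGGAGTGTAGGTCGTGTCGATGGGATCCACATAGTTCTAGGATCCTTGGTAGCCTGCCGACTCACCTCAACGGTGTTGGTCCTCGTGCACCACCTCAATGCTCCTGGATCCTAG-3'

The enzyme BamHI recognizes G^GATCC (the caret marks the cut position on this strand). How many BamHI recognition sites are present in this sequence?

3

GGATCC occurs starting at positions 75, 92, 158.
BamHI cuts at 3 sites.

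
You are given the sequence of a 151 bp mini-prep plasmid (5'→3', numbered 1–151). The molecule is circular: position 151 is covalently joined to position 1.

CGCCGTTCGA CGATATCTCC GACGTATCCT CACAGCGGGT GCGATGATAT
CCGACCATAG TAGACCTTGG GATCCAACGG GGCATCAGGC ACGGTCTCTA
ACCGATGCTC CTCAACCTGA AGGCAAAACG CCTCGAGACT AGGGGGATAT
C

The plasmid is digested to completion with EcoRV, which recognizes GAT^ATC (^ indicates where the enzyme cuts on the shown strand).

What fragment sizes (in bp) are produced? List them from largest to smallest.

EcoRV sites (GATATC) start at positions 12, 46, 146.
EcoRV cuts after base 3 of each site, so after positions 14, 48, 148.
Circular molecule, 3 cuts → 3 fragments:
  15–48 → 34 bp
  49–148 → 100 bp
  149–151 then 1–14 → 3 + 14 = 17 bp
Sorted largest to smallest: 100, 34, 17 bp.

100, 34, 17 bp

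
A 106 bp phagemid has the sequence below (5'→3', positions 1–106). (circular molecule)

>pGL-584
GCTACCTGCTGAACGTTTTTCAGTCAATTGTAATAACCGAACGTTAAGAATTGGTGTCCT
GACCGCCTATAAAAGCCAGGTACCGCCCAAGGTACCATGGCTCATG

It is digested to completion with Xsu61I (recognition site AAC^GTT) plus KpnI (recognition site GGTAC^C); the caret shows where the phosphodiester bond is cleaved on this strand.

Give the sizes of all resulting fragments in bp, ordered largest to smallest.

Xsu61I sites (AACGTT) start at positions 12, 40.
Xsu61I cuts after base 3 of each site, so after positions 14, 42.
KpnI sites (GGTACC) start at positions 79, 91.
KpnI cuts after base 5 of each site (before the last base), so after positions 83, 95.
Combined cut positions: 14, 42, 83, 95.
Circular molecule, 4 cuts → 4 fragments:
  15–42 → 28 bp
  43–83 → 41 bp
  84–95 → 12 bp
  96–106 then 1–14 → 11 + 14 = 25 bp
Sorted largest to smallest: 41, 28, 25, 12 bp.

41, 28, 25, 12 bp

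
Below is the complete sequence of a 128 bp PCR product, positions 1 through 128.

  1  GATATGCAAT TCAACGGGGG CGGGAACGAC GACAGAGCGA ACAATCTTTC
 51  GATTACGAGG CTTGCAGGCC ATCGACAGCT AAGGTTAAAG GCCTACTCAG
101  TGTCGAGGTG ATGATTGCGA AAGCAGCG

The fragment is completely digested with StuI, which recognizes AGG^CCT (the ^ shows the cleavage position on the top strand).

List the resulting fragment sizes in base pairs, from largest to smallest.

The StuI site (AGGCCT) starts at position 89.
StuI cuts after base 3 of each site, so after position 91.
Linear molecule, 1 cut → 2 fragments:
  1–91 → 91 bp
  92–128 → 37 bp
Sorted largest to smallest: 91, 37 bp.

91, 37 bp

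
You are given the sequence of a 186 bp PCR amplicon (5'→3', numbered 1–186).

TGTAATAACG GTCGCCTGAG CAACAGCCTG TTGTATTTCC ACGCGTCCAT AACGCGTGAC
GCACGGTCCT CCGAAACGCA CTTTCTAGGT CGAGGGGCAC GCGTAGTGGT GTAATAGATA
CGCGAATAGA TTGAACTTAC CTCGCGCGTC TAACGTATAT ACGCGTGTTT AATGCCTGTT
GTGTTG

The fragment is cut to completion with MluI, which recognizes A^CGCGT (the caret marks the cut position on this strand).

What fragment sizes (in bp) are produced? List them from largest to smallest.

62, 47, 41, 25, 11 bp

MluI sites (ACGCGT) start at positions 41, 52, 99, 161.
MluI cuts after the first base of each site, so after positions 41, 52, 99, 161.
Linear molecule, 4 cuts → 5 fragments:
  1–41 → 41 bp
  42–52 → 11 bp
  53–99 → 47 bp
  100–161 → 62 bp
  162–186 → 25 bp
Sorted largest to smallest: 62, 47, 41, 25, 11 bp.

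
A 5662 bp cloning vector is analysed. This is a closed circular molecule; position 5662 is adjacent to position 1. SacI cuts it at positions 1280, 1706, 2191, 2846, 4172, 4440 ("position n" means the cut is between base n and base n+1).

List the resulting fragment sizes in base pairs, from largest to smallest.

Circular molecule, 6 cuts → 6 fragments:
  1706 − 1280 = 426 bp
  2191 − 1706 = 485 bp
  2846 − 2191 = 655 bp
  4172 − 2846 = 1326 bp
  4440 − 4172 = 268 bp
  wrap: 5662 − 4440 + 1280 = 2502 bp
Sorted largest to smallest: 2502, 1326, 655, 485, 426, 268 bp.

2502, 1326, 655, 485, 426, 268 bp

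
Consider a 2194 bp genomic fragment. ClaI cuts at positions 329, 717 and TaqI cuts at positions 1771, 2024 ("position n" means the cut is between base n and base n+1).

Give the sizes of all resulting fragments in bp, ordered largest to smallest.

Combined cut positions (sorted): 329, 717, 1771, 2024.
Linear molecule, 4 cuts → 5 fragments:
  329 − 0 = 329 bp
  717 − 329 = 388 bp
  1771 − 717 = 1054 bp
  2024 − 1771 = 253 bp
  2194 − 2024 = 170 bp
Sorted largest to smallest: 1054, 388, 329, 253, 170 bp.

1054, 388, 329, 253, 170 bp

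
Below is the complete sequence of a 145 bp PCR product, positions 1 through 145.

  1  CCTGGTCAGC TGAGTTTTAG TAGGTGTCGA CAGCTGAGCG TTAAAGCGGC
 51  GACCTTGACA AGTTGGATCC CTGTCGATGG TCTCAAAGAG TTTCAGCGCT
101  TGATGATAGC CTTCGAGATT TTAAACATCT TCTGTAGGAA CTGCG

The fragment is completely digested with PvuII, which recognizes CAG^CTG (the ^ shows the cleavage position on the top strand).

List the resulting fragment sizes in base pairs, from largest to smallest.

112, 24, 9 bp

PvuII sites (CAGCTG) start at positions 7, 31.
PvuII cuts after base 3 of each site, so after positions 9, 33.
Linear molecule, 2 cuts → 3 fragments:
  1–9 → 9 bp
  10–33 → 24 bp
  34–145 → 112 bp
Sorted largest to smallest: 112, 24, 9 bp.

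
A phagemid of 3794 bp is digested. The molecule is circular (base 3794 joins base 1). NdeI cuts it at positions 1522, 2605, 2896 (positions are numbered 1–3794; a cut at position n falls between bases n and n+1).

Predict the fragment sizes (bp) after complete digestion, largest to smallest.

2420, 1083, 291 bp

Circular molecule, 3 cuts → 3 fragments:
  2605 − 1522 = 1083 bp
  2896 − 2605 = 291 bp
  wrap: 3794 − 2896 + 1522 = 2420 bp
Sorted largest to smallest: 2420, 1083, 291 bp.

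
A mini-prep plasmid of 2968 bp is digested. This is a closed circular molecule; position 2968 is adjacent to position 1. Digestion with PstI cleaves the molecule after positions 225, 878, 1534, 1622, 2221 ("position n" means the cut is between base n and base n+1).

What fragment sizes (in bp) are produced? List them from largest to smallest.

Circular molecule, 5 cuts → 5 fragments:
  878 − 225 = 653 bp
  1534 − 878 = 656 bp
  1622 − 1534 = 88 bp
  2221 − 1622 = 599 bp
  wrap: 2968 − 2221 + 225 = 972 bp
Sorted largest to smallest: 972, 656, 653, 599, 88 bp.

972, 656, 653, 599, 88 bp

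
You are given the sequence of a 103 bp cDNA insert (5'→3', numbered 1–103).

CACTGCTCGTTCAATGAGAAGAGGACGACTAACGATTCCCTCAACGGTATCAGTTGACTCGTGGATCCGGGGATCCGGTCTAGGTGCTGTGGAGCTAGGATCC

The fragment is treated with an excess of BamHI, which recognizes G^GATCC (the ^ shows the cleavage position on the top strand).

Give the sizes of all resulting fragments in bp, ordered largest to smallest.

BamHI sites (GGATCC) start at positions 63, 71, 98.
BamHI cuts after the first base of each site, so after positions 63, 71, 98.
Linear molecule, 3 cuts → 4 fragments:
  1–63 → 63 bp
  64–71 → 8 bp
  72–98 → 27 bp
  99–103 → 5 bp
Sorted largest to smallest: 63, 27, 8, 5 bp.

63, 27, 8, 5 bp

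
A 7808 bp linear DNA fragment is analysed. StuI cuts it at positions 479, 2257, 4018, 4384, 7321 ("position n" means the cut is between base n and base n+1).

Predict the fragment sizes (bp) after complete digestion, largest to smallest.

2937, 1778, 1761, 487, 479, 366 bp

Linear molecule, 5 cuts → 6 fragments:
  479 − 0 = 479 bp
  2257 − 479 = 1778 bp
  4018 − 2257 = 1761 bp
  4384 − 4018 = 366 bp
  7321 − 4384 = 2937 bp
  7808 − 7321 = 487 bp
Sorted largest to smallest: 2937, 1778, 1761, 487, 479, 366 bp.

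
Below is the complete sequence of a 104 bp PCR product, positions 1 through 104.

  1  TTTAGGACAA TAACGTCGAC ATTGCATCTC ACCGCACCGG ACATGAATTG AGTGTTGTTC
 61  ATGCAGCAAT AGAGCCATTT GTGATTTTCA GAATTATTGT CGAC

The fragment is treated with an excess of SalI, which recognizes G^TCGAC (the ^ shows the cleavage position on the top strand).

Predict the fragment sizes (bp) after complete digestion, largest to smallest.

84, 15, 5 bp

SalI sites (GTCGAC) start at positions 15, 99.
SalI cuts after the first base of each site, so after positions 15, 99.
Linear molecule, 2 cuts → 3 fragments:
  1–15 → 15 bp
  16–99 → 84 bp
  100–104 → 5 bp
Sorted largest to smallest: 84, 15, 5 bp.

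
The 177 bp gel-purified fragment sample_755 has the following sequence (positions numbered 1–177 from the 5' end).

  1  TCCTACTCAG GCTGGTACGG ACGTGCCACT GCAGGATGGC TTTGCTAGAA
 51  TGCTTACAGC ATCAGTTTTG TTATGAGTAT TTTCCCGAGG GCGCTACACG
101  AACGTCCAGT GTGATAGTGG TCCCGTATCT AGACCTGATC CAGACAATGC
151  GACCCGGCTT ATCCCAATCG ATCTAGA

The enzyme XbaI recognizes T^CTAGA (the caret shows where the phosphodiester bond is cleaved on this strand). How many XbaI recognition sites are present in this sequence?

TCTAGA occurs starting at positions 128, 172.
XbaI cuts at 2 sites.

2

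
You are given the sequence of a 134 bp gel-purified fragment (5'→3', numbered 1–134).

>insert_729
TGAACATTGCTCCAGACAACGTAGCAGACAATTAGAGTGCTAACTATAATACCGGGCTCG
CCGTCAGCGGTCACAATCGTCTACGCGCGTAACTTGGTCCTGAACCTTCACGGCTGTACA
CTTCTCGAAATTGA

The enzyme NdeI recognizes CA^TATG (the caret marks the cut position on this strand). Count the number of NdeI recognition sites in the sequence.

No occurrence of CATATG is present in the sequence.
NdeI does not cut: 0 sites.

0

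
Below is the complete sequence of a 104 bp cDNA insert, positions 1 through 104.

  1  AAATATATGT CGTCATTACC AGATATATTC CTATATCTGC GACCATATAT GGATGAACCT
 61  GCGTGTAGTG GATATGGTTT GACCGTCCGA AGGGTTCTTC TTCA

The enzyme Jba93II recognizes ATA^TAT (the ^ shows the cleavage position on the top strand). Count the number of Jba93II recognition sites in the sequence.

3

ATATAT occurs starting at positions 3, 23, 45.
Jba93II cuts at 3 sites.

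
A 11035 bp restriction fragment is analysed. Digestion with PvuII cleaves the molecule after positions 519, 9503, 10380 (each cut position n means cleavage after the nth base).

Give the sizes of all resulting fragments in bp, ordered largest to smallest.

8984, 877, 655, 519 bp

Linear molecule, 3 cuts → 4 fragments:
  519 − 0 = 519 bp
  9503 − 519 = 8984 bp
  10380 − 9503 = 877 bp
  11035 − 10380 = 655 bp
Sorted largest to smallest: 8984, 877, 655, 519 bp.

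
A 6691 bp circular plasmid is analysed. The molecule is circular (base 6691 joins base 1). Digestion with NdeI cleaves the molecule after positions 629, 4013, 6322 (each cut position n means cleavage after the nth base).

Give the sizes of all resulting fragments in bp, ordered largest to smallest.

3384, 2309, 998 bp

Circular molecule, 3 cuts → 3 fragments:
  4013 − 629 = 3384 bp
  6322 − 4013 = 2309 bp
  wrap: 6691 − 6322 + 629 = 998 bp
Sorted largest to smallest: 3384, 2309, 998 bp.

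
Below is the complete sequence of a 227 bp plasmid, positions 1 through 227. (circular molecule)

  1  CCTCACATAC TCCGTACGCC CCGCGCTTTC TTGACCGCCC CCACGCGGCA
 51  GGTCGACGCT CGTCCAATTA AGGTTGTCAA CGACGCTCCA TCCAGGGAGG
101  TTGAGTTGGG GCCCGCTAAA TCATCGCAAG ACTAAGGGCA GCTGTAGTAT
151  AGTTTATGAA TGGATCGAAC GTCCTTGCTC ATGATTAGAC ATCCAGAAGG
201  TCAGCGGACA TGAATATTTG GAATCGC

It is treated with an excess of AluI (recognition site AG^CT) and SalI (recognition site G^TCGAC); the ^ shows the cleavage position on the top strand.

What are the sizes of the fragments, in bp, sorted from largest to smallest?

138, 89 bp

The AluI site (AGCT) starts at position 140.
AluI cuts after base 2 of each site, so after position 141.
The SalI site (GTCGAC) starts at position 52.
SalI cuts after the first base of each site, so after position 52.
Combined cut positions: 52, 141.
Circular molecule, 2 cuts → 2 fragments:
  53–141 → 89 bp
  142–227 then 1–52 → 86 + 52 = 138 bp
Sorted largest to smallest: 138, 89 bp.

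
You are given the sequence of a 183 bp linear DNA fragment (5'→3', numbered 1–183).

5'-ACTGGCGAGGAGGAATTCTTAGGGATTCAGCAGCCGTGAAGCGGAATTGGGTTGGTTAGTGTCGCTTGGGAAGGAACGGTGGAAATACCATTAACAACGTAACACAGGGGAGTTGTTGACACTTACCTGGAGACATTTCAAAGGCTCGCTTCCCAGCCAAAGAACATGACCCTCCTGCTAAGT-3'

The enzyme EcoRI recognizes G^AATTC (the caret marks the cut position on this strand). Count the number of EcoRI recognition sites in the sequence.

1

GAATTC occurs starting at position 13.
EcoRI cuts at 1 site.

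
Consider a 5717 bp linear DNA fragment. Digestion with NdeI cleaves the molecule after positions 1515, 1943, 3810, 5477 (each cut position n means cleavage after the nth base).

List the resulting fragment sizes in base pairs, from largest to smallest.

1867, 1667, 1515, 428, 240 bp

Linear molecule, 4 cuts → 5 fragments:
  1515 − 0 = 1515 bp
  1943 − 1515 = 428 bp
  3810 − 1943 = 1867 bp
  5477 − 3810 = 1667 bp
  5717 − 5477 = 240 bp
Sorted largest to smallest: 1867, 1667, 1515, 428, 240 bp.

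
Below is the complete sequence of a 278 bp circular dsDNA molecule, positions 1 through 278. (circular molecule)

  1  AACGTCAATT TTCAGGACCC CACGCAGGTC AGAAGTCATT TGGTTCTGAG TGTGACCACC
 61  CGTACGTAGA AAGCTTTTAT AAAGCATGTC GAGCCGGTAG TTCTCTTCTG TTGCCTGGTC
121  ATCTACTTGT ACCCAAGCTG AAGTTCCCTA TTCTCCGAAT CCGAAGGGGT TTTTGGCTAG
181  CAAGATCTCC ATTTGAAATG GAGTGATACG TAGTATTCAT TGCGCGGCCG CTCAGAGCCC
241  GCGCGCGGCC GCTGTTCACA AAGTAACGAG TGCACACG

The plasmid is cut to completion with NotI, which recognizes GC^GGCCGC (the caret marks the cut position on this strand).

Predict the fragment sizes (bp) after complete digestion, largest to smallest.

257, 21 bp

NotI sites (GCGGCCGC) start at positions 224, 245.
NotI cuts after base 2 of each site, so after positions 225, 246.
Circular molecule, 2 cuts → 2 fragments:
  226–246 → 21 bp
  247–278 then 1–225 → 32 + 225 = 257 bp
Sorted largest to smallest: 257, 21 bp.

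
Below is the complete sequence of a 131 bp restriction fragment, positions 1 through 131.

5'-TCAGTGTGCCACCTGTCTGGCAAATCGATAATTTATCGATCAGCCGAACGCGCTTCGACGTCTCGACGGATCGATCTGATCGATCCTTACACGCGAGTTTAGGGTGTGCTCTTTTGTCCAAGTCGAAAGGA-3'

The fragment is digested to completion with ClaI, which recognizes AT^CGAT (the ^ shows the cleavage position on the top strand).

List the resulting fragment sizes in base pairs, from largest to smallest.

51, 35, 25, 11, 9 bp

ClaI sites (ATCGAT) start at positions 24, 35, 70, 79.
ClaI cuts after base 2 of each site, so after positions 25, 36, 71, 80.
Linear molecule, 4 cuts → 5 fragments:
  1–25 → 25 bp
  26–36 → 11 bp
  37–71 → 35 bp
  72–80 → 9 bp
  81–131 → 51 bp
Sorted largest to smallest: 51, 35, 25, 11, 9 bp.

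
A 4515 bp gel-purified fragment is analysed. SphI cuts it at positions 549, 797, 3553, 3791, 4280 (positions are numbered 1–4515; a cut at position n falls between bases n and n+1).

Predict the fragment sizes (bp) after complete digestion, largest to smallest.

Linear molecule, 5 cuts → 6 fragments:
  549 − 0 = 549 bp
  797 − 549 = 248 bp
  3553 − 797 = 2756 bp
  3791 − 3553 = 238 bp
  4280 − 3791 = 489 bp
  4515 − 4280 = 235 bp
Sorted largest to smallest: 2756, 549, 489, 248, 238, 235 bp.

2756, 549, 489, 248, 238, 235 bp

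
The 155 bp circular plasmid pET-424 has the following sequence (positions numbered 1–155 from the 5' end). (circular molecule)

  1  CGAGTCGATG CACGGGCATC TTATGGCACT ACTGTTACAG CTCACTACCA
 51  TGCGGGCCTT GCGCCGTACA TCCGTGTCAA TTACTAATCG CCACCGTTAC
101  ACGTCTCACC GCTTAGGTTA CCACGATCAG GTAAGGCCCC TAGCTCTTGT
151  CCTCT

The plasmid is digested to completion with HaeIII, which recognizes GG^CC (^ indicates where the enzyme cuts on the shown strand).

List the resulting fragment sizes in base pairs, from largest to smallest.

HaeIII sites (GGCC) start at positions 55, 135.
HaeIII cuts after base 2 of each site, so after positions 56, 136.
Circular molecule, 2 cuts → 2 fragments:
  57–136 → 80 bp
  137–155 then 1–56 → 19 + 56 = 75 bp
Sorted largest to smallest: 80, 75 bp.

80, 75 bp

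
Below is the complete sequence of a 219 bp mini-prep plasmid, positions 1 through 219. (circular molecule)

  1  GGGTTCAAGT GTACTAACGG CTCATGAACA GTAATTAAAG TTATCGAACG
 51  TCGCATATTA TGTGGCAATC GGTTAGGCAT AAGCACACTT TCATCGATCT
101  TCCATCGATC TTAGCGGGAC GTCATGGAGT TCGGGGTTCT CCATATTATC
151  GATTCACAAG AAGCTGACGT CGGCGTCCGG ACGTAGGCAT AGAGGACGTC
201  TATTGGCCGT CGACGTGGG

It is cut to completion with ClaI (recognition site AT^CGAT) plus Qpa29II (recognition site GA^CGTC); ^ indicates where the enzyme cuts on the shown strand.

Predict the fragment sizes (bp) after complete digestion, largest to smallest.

ClaI sites (ATCGAT) start at positions 93, 104, 148.
ClaI cuts after base 2 of each site, so after positions 94, 105, 149.
Qpa29II sites (GACGTC) start at positions 118, 166, 195.
Qpa29II cuts after base 2 of each site, so after positions 119, 167, 196.
Combined cut positions: 94, 105, 119, 149, 167, 196.
Circular molecule, 6 cuts → 6 fragments:
  95–105 → 11 bp
  106–119 → 14 bp
  120–149 → 30 bp
  150–167 → 18 bp
  168–196 → 29 bp
  197–219 then 1–94 → 23 + 94 = 117 bp
Sorted largest to smallest: 117, 30, 29, 18, 14, 11 bp.

117, 30, 29, 18, 14, 11 bp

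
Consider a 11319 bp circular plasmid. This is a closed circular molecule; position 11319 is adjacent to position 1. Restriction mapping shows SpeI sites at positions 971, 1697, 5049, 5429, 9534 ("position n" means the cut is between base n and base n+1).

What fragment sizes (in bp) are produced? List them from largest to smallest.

Circular molecule, 5 cuts → 5 fragments:
  1697 − 971 = 726 bp
  5049 − 1697 = 3352 bp
  5429 − 5049 = 380 bp
  9534 − 5429 = 4105 bp
  wrap: 11319 − 9534 + 971 = 2756 bp
Sorted largest to smallest: 4105, 3352, 2756, 726, 380 bp.

4105, 3352, 2756, 726, 380 bp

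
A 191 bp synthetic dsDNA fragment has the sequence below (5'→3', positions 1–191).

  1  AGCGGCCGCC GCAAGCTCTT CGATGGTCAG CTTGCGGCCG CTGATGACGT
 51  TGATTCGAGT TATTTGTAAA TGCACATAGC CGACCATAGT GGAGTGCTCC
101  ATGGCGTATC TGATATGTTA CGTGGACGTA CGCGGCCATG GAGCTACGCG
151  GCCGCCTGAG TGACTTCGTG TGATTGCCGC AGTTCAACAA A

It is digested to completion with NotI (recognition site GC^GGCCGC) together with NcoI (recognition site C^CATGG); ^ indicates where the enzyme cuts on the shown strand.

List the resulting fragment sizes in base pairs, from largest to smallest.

NotI sites (GCGGCCGC) start at positions 2, 34, 148.
NotI cuts after base 2 of each site, so after positions 3, 35, 149.
NcoI sites (CCATGG) start at positions 99, 136.
NcoI cuts after the first base of each site, so after positions 99, 136.
Combined cut positions: 3, 35, 99, 136, 149.
Linear molecule, 5 cuts → 6 fragments:
  1–3 → 3 bp
  4–35 → 32 bp
  36–99 → 64 bp
  100–136 → 37 bp
  137–149 → 13 bp
  150–191 → 42 bp
Sorted largest to smallest: 64, 42, 37, 32, 13, 3 bp.

64, 42, 37, 32, 13, 3 bp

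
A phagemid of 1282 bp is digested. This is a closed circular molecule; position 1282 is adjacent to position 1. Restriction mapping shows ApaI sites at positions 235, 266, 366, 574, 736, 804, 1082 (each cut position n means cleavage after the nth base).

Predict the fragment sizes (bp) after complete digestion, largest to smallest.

Circular molecule, 7 cuts → 7 fragments:
  266 − 235 = 31 bp
  366 − 266 = 100 bp
  574 − 366 = 208 bp
  736 − 574 = 162 bp
  804 − 736 = 68 bp
  1082 − 804 = 278 bp
  wrap: 1282 − 1082 + 235 = 435 bp
Sorted largest to smallest: 435, 278, 208, 162, 100, 68, 31 bp.

435, 278, 208, 162, 100, 68, 31 bp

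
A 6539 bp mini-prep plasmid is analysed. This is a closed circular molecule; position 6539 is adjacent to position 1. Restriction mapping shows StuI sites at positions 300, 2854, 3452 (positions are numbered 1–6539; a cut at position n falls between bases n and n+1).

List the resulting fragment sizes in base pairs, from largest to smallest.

3387, 2554, 598 bp

Circular molecule, 3 cuts → 3 fragments:
  2854 − 300 = 2554 bp
  3452 − 2854 = 598 bp
  wrap: 6539 − 3452 + 300 = 3387 bp
Sorted largest to smallest: 3387, 2554, 598 bp.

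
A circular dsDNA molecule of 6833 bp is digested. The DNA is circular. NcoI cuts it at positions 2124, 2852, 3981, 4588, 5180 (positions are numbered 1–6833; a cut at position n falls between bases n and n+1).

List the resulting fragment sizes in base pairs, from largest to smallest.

Circular molecule, 5 cuts → 5 fragments:
  2852 − 2124 = 728 bp
  3981 − 2852 = 1129 bp
  4588 − 3981 = 607 bp
  5180 − 4588 = 592 bp
  wrap: 6833 − 5180 + 2124 = 3777 bp
Sorted largest to smallest: 3777, 1129, 728, 607, 592 bp.

3777, 1129, 728, 607, 592 bp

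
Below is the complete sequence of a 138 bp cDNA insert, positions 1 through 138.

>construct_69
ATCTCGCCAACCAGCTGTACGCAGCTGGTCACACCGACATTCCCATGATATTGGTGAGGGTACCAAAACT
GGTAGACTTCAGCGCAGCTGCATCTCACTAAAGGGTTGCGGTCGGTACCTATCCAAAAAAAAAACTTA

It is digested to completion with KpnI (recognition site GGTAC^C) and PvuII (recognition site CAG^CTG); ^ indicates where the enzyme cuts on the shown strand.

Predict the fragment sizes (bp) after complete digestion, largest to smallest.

39, 31, 24, 20, 14, 10 bp

KpnI sites (GGTACC) start at positions 59, 114.
KpnI cuts after base 5 of each site (before the last base), so after positions 63, 118.
PvuII sites (CAGCTG) start at positions 12, 22, 85.
PvuII cuts after base 3 of each site, so after positions 14, 24, 87.
Combined cut positions: 14, 24, 63, 87, 118.
Linear molecule, 5 cuts → 6 fragments:
  1–14 → 14 bp
  15–24 → 10 bp
  25–63 → 39 bp
  64–87 → 24 bp
  88–118 → 31 bp
  119–138 → 20 bp
Sorted largest to smallest: 39, 31, 24, 20, 14, 10 bp.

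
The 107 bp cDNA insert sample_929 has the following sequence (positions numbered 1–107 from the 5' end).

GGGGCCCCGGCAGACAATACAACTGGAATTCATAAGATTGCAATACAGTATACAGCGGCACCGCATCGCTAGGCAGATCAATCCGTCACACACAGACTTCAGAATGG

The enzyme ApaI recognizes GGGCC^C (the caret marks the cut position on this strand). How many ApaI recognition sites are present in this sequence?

1

GGGCCC occurs starting at position 2.
ApaI cuts at 1 site.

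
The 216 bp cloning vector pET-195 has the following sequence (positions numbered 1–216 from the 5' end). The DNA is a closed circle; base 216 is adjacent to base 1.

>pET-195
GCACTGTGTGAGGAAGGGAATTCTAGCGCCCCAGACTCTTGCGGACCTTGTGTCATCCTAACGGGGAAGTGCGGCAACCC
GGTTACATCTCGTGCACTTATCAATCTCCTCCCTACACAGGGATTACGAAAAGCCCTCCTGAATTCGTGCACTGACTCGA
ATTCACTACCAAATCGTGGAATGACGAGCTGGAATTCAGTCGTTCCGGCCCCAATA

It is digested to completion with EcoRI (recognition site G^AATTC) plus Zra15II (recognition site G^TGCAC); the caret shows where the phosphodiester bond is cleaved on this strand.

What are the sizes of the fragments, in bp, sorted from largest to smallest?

EcoRI sites (GAATTC) start at positions 18, 141, 159, 192.
EcoRI cuts after the first base of each site, so after positions 18, 141, 159, 192.
Zra15II sites (GTGCAC) start at positions 92, 147.
Zra15II cuts after the first base of each site, so after positions 92, 147.
Combined cut positions: 18, 92, 141, 147, 159, 192.
Circular molecule, 6 cuts → 6 fragments:
  19–92 → 74 bp
  93–141 → 49 bp
  142–147 → 6 bp
  148–159 → 12 bp
  160–192 → 33 bp
  193–216 then 1–18 → 24 + 18 = 42 bp
Sorted largest to smallest: 74, 49, 42, 33, 12, 6 bp.

74, 49, 42, 33, 12, 6 bp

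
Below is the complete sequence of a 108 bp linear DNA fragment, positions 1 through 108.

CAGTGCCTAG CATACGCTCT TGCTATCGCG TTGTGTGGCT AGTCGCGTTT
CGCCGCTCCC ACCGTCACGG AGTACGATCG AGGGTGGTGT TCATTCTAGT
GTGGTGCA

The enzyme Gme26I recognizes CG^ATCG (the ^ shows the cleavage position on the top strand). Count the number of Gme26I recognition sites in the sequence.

1

CGATCG occurs starting at position 75.
Gme26I cuts at 1 site.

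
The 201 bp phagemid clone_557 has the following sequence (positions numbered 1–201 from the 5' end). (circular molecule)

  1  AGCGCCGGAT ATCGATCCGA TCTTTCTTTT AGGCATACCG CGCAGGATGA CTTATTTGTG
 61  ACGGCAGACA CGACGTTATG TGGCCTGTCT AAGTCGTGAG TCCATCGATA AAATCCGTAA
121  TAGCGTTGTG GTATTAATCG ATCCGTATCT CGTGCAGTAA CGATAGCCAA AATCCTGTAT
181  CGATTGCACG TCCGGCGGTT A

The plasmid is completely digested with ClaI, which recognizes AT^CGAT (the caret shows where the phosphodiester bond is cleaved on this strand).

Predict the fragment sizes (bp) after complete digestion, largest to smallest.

ClaI sites (ATCGAT) start at positions 11, 104, 137, 179.
ClaI cuts after base 2 of each site, so after positions 12, 105, 138, 180.
Circular molecule, 4 cuts → 4 fragments:
  13–105 → 93 bp
  106–138 → 33 bp
  139–180 → 42 bp
  181–201 then 1–12 → 21 + 12 = 33 bp
Sorted largest to smallest: 93, 42, 33, 33 bp.

93, 42, 33, 33 bp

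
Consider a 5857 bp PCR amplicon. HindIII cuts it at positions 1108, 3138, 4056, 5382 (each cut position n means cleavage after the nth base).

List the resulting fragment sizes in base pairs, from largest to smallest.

2030, 1326, 1108, 918, 475 bp

Linear molecule, 4 cuts → 5 fragments:
  1108 − 0 = 1108 bp
  3138 − 1108 = 2030 bp
  4056 − 3138 = 918 bp
  5382 − 4056 = 1326 bp
  5857 − 5382 = 475 bp
Sorted largest to smallest: 2030, 1326, 1108, 918, 475 bp.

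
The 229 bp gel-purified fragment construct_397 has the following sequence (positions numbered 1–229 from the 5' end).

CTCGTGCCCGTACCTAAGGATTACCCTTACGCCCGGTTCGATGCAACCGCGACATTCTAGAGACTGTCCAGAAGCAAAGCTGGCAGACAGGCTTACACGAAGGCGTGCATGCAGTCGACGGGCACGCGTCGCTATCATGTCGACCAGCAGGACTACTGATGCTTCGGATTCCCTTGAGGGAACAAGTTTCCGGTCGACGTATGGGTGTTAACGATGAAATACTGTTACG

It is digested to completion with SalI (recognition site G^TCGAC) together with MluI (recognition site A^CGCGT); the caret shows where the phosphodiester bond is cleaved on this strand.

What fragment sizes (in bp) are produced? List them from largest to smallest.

114, 54, 36, 15, 10 bp

SalI sites (GTCGAC) start at positions 114, 139, 193.
SalI cuts after the first base of each site, so after positions 114, 139, 193.
The MluI site (ACGCGT) starts at position 124.
MluI cuts after the first base of each site, so after position 124.
Combined cut positions: 114, 124, 139, 193.
Linear molecule, 4 cuts → 5 fragments:
  1–114 → 114 bp
  115–124 → 10 bp
  125–139 → 15 bp
  140–193 → 54 bp
  194–229 → 36 bp
Sorted largest to smallest: 114, 54, 36, 15, 10 bp.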